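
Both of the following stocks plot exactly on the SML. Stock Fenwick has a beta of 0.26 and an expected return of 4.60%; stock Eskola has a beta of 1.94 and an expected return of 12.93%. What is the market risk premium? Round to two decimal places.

Both satisfy E(R) = R_f + β·MRP, so the slope of the SML is
MRP = (12.93% − 4.60%) / (1.94 − 0.26) = 8.33% / 1.68 = 4.9583%

4.96%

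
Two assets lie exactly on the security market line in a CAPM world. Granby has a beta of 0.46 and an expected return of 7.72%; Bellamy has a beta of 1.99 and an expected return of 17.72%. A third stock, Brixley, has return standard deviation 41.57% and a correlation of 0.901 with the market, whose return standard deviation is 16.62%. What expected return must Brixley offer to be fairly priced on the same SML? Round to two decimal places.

MRP = (17.72% − 7.72%) / (1.99 − 0.46) = 6.5359%
R_f = 7.72% − 0.46 × 6.5359% = 4.7135%
β_Brixley = ρ·σ_i/σ_m = 0.901 × 41.57 / 16.62 = 2.2536
E(R_Brixley) = R_f + β × MRP = 4.7135% + 2.2536 × 6.5359% = 19.44%

19.44%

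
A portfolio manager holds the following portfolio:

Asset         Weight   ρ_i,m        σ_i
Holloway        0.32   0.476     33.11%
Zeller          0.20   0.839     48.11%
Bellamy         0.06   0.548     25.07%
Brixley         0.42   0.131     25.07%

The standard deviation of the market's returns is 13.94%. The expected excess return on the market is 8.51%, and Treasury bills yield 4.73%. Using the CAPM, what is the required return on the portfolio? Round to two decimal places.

14.08%

β_Holloway = 0.476 × 33.11% / 13.94% = 1.1306
β_Zeller = 0.839 × 48.11% / 13.94% = 2.8956
β_Bellamy = 0.548 × 25.07% / 13.94% = 0.9855
β_Brixley = 0.131 × 25.07% / 13.94% = 0.2356
β_P = Σ w_i β_i = 0.32×1.1306 + 0.20×2.8956 + 0.06×0.9855 + 0.42×0.2356 = 1.0990
E(R_P) = R_f + β_P × MRP = 4.73% + 1.0990 × 8.51% = 14.08%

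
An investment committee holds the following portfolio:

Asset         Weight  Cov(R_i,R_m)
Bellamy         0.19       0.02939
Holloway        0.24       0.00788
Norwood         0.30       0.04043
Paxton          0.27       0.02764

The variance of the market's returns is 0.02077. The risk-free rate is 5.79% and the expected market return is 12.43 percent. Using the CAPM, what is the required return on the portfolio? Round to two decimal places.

14.44%

β_Bellamy = 0.02939 / 0.02077 = 1.4150
β_Holloway = 0.00788 / 0.02077 = 0.3794
β_Norwood = 0.04043 / 0.02077 = 1.9466
β_Paxton = 0.02764 / 0.02077 = 1.3308
β_P = Σ w_i β_i = 0.19×1.4150 + 0.24×0.3794 + 0.30×1.9466 + 0.27×1.3308 = 1.3032
MRP = 12.43% − 5.79% = 6.64%
E(R_P) = R_f + β_P × MRP = 5.79% + 1.3032 × 6.64% = 14.44%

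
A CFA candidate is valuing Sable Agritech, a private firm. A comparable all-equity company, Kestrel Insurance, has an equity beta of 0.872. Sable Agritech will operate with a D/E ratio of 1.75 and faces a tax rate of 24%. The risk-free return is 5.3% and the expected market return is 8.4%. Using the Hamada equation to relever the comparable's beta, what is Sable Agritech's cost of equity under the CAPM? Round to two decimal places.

11.60%

β_L = β_U × [1 + (1 − t)(D/E)] = 0.872 × [1 + (1 − 0.24) × 1.75]
    = 0.872 × [1 + 0.76 × 1.75] = 0.872 × 2.3300 = 2.0318
MRP = 8.4% − 5.3% = 3.10%
E(R) = R_f + β_L × MRP = 5.3% + 2.0318 × 3.1% = 11.60%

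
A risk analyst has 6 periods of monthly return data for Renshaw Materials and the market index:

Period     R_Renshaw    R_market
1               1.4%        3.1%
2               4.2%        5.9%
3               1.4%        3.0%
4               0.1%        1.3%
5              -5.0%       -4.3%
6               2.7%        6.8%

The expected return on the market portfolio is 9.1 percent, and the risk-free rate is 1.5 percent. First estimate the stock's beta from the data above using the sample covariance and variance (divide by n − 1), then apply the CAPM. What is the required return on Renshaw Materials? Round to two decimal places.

Mean R_i = (1.4 + 4.2 + 1.4 + 0.1 − 5.0 + 2.7) / 6 = 0.8000%
Mean R_m = (3.1 + 5.9 + 3.0 + 1.3 − 4.3 + 6.8) / 6 = 2.6333%
Σ(R_i − R̄_i)(R_m − R̄_m) = 60.6700  ⇒  Cov = 60.6700 / 5 = 12.1340
Σ(R_m − R̄_m)² = 78.2333  ⇒  Var(R_m) = 78.2333 / 5 = 15.6467
β = Cov / Var(R_m) = 12.1340 / 15.6467 = 0.7755
MRP = 9.1% − 1.5% = 7.60%
E(R) = R_f + β × MRP = 1.5% + 0.7755 × 7.6% = 7.39%

7.39%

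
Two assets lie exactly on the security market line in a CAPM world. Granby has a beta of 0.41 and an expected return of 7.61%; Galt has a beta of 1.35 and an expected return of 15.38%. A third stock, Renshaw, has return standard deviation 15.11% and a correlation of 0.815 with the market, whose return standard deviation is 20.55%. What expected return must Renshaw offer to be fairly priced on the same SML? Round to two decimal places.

MRP = (15.38% − 7.61%) / (1.35 − 0.41) = 8.2660%
R_f = 7.61% − 0.41 × 8.2660% = 4.2209%
β_Renshaw = ρ·σ_i/σ_m = 0.815 × 15.11 / 20.55 = 0.5993
E(R_Renshaw) = R_f + β × MRP = 4.2209% + 0.5993 × 8.2660% = 9.17%

9.17%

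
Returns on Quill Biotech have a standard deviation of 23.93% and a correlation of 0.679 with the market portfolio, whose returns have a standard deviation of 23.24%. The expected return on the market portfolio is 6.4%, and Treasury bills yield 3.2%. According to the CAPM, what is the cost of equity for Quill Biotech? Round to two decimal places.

β = ρ × σ_i / σ_m = 0.679 × 23.93% / 23.24% = 0.6992
MRP = 6.4% − 3.2% = 3.20%
E(R) = 3.2% + 0.6992 × 3.2% = 5.44%

5.44%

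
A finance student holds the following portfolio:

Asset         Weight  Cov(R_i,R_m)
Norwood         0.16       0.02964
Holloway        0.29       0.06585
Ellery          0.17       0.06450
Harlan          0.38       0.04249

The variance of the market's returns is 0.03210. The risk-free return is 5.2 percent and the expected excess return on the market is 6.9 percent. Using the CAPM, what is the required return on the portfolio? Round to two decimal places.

16.15%

β_Norwood = 0.02964 / 0.03210 = 0.9234
β_Holloway = 0.06585 / 0.03210 = 2.0514
β_Ellery = 0.06450 / 0.03210 = 2.0093
β_Harlan = 0.04249 / 0.03210 = 1.3237
β_P = Σ w_i β_i = 0.16×0.9234 + 0.29×2.0514 + 0.17×2.0093 + 0.38×1.3237 = 1.5872
E(R_P) = R_f + β_P × MRP = 5.2% + 1.5872 × 6.9% = 16.15%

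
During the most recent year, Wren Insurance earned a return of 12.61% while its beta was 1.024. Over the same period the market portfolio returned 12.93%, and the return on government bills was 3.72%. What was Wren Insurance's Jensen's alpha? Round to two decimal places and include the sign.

-0.54%

Market excess return = 12.93% − 3.72% = 9.21%
CAPM benchmark = R_f + β(R_m − R_f) = 3.72% + 1.024 × 9.21% = 13.15104%
α = actual − benchmark = 12.61% − 13.15104% = -0.54%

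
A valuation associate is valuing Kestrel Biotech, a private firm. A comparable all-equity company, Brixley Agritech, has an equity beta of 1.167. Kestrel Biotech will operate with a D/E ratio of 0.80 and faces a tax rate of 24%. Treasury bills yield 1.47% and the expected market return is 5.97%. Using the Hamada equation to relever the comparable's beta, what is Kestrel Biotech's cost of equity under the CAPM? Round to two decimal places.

β_L = β_U × [1 + (1 − t)(D/E)] = 1.167 × [1 + (1 − 0.24) × 0.80]
    = 1.167 × [1 + 0.76 × 0.80] = 1.167 × 1.6080 = 1.8765
MRP = 5.97% − 1.47% = 4.50%
E(R) = R_f + β_L × MRP = 1.47% + 1.8765 × 4.50% = 9.91%

9.91%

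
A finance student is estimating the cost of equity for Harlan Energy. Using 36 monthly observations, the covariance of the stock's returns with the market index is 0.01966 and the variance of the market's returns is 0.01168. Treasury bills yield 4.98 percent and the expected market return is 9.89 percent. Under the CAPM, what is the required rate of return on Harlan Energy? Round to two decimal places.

13.24%

β = Cov(R_i, R_m) / Var(R_m) = 0.01966 / 0.01168 = 1.6832
MRP = 9.89% − 4.98% = 4.91%
E(R) = R_f + β × MRP = 4.98% + 1.6832 × 4.91% = 13.24%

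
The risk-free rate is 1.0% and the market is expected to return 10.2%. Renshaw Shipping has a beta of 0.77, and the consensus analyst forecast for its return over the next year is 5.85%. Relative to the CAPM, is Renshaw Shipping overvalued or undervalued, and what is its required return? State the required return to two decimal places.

Overvalued; required return 8.08%

MRP = 10.2% − 1.0% = 9.20%
Required return = R_f + β·MRP = 1.0% + 0.77 × 9.2% = 8.08%
Forecast 5.85% < required 8.08% → the stock plots below the SML → overvalued.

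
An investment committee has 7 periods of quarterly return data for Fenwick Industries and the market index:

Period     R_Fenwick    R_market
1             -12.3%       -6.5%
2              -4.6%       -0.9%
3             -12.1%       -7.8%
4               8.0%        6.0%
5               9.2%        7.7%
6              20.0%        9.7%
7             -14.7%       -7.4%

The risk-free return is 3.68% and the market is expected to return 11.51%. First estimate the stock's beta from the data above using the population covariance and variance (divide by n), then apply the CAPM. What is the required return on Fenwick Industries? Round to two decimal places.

Mean R_i = (-12.3 − 4.6 − 12.1 + 8.0 + 9.2 + 20.0 − 14.7) / 7 = -0.9286%
Mean R_m = (-6.5 − 0.9 − 7.8 + 6.0 + 7.7 + 9.7 − 7.4) / 7 = 0.1143%
Σ(R_i − R̄_i)(R_m − R̄_m) = 600.8329  ⇒  Cov = 600.8329 / 7 = 85.8333
Σ(R_m − R̄_m)² = 347.9486  ⇒  Var(R_m) = 347.9486 / 7 = 49.7069
β = Cov / Var(R_m) = 85.8333 / 49.7069 = 1.7268
MRP = 11.51% − 3.68% = 7.83%
E(R) = R_f + β × MRP = 3.68% + 1.7268 × 7.83% = 17.20%

17.20%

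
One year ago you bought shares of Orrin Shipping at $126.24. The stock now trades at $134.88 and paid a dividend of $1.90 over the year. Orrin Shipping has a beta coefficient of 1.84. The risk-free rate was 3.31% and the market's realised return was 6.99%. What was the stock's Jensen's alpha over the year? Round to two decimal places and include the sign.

-1.73%

Realised HPR = (P1 + D1 − P0) / P0 = (134.88 + 1.90 − 126.24) / 126.24 = 10.54 / 126.24 = 8.3492%
MRP = 6.99% − 3.31% = 3.68%
CAPM required = R_f + β·MRP = 3.31% + 1.84 × 3.68% = 10.0812%
α = realised − required = 8.3492% − 10.0812% = -1.73%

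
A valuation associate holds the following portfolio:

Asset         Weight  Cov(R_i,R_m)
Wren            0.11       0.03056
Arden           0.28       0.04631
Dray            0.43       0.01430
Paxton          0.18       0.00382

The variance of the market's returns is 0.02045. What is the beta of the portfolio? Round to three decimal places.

β_Wren = 0.03056 / 0.02045 = 1.4944
β_Arden = 0.04631 / 0.02045 = 2.2645
β_Dray = 0.01430 / 0.02045 = 0.6993
β_Paxton = 0.00382 / 0.02045 = 0.1868
β_P = Σ w_i β_i = 0.11×1.4944 + 0.28×2.2645 + 0.43×0.6993 + 0.18×0.1868 = 1.1328

1.133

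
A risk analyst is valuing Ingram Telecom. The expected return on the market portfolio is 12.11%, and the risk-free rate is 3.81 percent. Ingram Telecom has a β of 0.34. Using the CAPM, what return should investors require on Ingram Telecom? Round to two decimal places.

Market risk premium = E(R_m) − R_f = 12.11% − 3.81% = 8.30%
E(R) = R_f + β × MRP = 3.81% + 0.34 × 8.30% = 6.63%

6.63%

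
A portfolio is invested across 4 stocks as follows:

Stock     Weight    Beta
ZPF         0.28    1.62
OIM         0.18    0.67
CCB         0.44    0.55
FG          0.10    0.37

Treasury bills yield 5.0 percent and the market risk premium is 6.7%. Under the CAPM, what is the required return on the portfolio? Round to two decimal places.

10.72%

β_P = Σ w_i β_i = 0.28×1.62 + 0.18×0.67 + 0.44×0.55 + 0.10×0.37 = 0.8532
E(R_P) = R_f + β_P × MRP = 5.0% + 0.8532 × 6.7% = 10.72%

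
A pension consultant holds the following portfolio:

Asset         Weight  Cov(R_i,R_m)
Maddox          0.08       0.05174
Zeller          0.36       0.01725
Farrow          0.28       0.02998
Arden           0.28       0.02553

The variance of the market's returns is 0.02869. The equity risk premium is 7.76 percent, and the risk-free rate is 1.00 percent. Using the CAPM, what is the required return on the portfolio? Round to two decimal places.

β_Maddox = 0.05174 / 0.02869 = 1.8034
β_Zeller = 0.01725 / 0.02869 = 0.6013
β_Farrow = 0.02998 / 0.02869 = 1.0450
β_Arden = 0.02553 / 0.02869 = 0.8899
β_P = Σ w_i β_i = 0.08×1.8034 + 0.36×0.6013 + 0.28×1.0450 + 0.28×0.8899 = 0.9025
E(R_P) = R_f + β_P × MRP = 1.00% + 0.9025 × 7.76% = 8.00%

8.00%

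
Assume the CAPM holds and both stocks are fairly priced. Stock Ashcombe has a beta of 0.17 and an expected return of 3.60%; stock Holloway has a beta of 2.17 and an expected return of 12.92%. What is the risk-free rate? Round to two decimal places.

Both satisfy E(R) = R_f + β·MRP, so the slope of the SML is
MRP = (12.92% − 3.60%) / (2.17 − 0.17) = 9.32% / 2.00 = 4.6600%
R_f = E(R_Ashcombe) − β_Ashcombe·MRP = 3.60% − 0.17 × 4.6600% = 2.8078%

2.81%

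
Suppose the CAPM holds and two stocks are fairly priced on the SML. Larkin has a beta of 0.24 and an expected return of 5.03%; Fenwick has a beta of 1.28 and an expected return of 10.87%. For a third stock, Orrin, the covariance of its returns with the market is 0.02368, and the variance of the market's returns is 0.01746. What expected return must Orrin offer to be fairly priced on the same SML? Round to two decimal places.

11.30%

MRP = (10.87% − 5.03%) / (1.28 − 0.24) = 5.6154%
R_f = 5.03% − 0.24 × 5.6154% = 3.6823%
β_Orrin = Cov / Var(R_m) = 0.02368 / 0.01746 = 1.3562
E(R_Orrin) = R_f + β × MRP = 3.6823% + 1.3562 × 5.6154% = 11.30%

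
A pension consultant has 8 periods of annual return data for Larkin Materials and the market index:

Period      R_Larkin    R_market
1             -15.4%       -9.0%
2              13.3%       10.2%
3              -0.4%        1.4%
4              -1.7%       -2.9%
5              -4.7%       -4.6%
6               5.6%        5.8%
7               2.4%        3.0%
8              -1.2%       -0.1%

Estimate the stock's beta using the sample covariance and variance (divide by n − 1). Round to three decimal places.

Mean R_i = (-15.4 + 13.3 − 0.4 − 1.7 − 4.7 + 5.6 + 2.4 − 1.2) / 8 = -0.2625%
Mean R_m = (-9.0 + 10.2 + 1.4 − 2.9 − 4.6 + 5.8 + 3.0 − 0.1) / 8 = 0.4750%
Σ(R_i − R̄_i)(R_m − R̄_m) = 341.0475  ⇒  Cov = 341.0475 / 7 = 48.7211
Σ(R_m − R̄_m)² = 257.4150  ⇒  Var(R_m) = 257.4150 / 7 = 36.7736
β = Cov / Var(R_m) = 48.7211 / 36.7736 = 1.3249

1.325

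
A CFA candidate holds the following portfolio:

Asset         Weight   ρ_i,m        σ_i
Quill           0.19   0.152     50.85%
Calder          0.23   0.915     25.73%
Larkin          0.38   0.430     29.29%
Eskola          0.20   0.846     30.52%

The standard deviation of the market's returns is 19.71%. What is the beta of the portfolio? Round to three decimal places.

0.854

β_Quill = 0.152 × 50.85% / 19.71% = 0.3921
β_Calder = 0.915 × 25.73% / 19.71% = 1.1945
β_Larkin = 0.430 × 29.29% / 19.71% = 0.6390
β_Eskola = 0.846 × 30.52% / 19.71% = 1.3100
β_P = Σ w_i β_i = 0.19×0.3921 + 0.23×1.1945 + 0.38×0.6390 + 0.20×1.3100 = 0.8541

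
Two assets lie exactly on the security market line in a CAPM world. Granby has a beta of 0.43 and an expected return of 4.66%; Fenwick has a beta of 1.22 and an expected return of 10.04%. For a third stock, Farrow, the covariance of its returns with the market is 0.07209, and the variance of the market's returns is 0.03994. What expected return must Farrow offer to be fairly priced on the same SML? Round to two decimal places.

14.02%

MRP = (10.04% − 4.66%) / (1.22 − 0.43) = 6.8101%
R_f = 4.66% − 0.43 × 6.8101% = 1.7317%
β_Farrow = Cov / Var(R_m) = 0.07209 / 0.03994 = 1.8050
E(R_Farrow) = R_f + β × MRP = 1.7317% + 1.8050 × 6.8101% = 14.02%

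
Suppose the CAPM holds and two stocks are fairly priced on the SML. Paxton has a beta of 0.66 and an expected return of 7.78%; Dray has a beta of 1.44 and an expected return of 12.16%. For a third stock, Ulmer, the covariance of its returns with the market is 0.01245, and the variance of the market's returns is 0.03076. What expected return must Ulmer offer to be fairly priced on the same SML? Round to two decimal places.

MRP = (12.16% − 7.78%) / (1.44 − 0.66) = 5.6154%
R_f = 7.78% − 0.66 × 5.6154% = 4.0738%
β_Ulmer = Cov / Var(R_m) = 0.01245 / 0.03076 = 0.4047
E(R_Ulmer) = R_f + β × MRP = 4.0738% + 0.4047 × 5.6154% = 6.35%

6.35%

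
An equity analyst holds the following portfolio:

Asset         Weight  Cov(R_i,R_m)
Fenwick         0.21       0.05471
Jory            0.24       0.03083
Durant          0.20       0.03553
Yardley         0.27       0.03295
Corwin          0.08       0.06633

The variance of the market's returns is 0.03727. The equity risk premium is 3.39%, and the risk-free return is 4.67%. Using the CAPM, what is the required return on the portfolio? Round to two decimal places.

β_Fenwick = 0.05471 / 0.03727 = 1.4679
β_Jory = 0.03083 / 0.03727 = 0.8272
β_Durant = 0.03553 / 0.03727 = 0.9533
β_Yardley = 0.03295 / 0.03727 = 0.8841
β_Corwin = 0.06633 / 0.03727 = 1.7797
β_P = Σ w_i β_i = 0.21×1.4679 + 0.24×0.8272 + 0.20×0.9533 + 0.27×0.8841 + 0.08×1.7797 = 1.0785
E(R_P) = R_f + β_P × MRP = 4.67% + 1.0785 × 3.39% = 8.33%

8.33%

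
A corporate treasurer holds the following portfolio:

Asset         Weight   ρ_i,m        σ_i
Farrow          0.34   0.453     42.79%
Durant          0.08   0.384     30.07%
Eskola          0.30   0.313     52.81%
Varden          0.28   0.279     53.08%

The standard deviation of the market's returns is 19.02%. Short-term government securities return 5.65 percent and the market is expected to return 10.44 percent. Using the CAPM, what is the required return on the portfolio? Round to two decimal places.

9.84%

β_Farrow = 0.453 × 42.79% / 19.02% = 1.0191
β_Durant = 0.384 × 30.07% / 19.02% = 0.6071
β_Eskola = 0.313 × 52.81% / 19.02% = 0.8691
β_Varden = 0.279 × 53.08% / 19.02% = 0.7786
β_P = Σ w_i β_i = 0.34×1.0191 + 0.08×0.6071 + 0.30×0.8691 + 0.28×0.7786 = 0.8738
MRP = 10.44% − 5.65% = 4.79%
E(R_P) = R_f + β_P × MRP = 5.65% + 0.8738 × 4.79% = 9.84%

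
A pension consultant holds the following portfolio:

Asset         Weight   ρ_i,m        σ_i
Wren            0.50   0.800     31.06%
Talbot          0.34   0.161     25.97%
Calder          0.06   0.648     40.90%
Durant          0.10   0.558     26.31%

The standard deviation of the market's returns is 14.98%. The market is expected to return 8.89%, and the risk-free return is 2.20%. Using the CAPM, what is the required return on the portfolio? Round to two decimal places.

β_Wren = 0.800 × 31.06% / 14.98% = 1.6587
β_Talbot = 0.161 × 25.97% / 14.98% = 0.2791
β_Calder = 0.648 × 40.90% / 14.98% = 1.7692
β_Durant = 0.558 × 26.31% / 14.98% = 0.9800
β_P = Σ w_i β_i = 0.50×1.6587 + 0.34×0.2791 + 0.06×1.7692 + 0.10×0.9800 = 1.1284
MRP = 8.89% − 2.20% = 6.69%
E(R_P) = R_f + β_P × MRP = 2.20% + 1.1284 × 6.69% = 9.75%

9.75%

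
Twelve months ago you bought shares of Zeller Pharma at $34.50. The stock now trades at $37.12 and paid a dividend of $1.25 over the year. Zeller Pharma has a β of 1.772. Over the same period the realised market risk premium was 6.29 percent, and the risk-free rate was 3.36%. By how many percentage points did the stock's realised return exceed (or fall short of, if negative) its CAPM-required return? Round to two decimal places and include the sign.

-3.29%

Realised HPR = (P1 + D1 − P0) / P0 = (37.12 + 1.25 − 34.50) / 34.50 = 3.87 / 34.50 = 11.2174%
CAPM required = R_f + β·MRP = 3.36% + 1.772 × 6.29% = 14.50588%
α = realised − required = 11.2174% − 14.50588% = -3.29%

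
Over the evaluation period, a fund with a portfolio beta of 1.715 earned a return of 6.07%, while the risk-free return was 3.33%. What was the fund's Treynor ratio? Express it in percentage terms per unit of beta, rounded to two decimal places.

Treynor = (R_P − R_f) / β_P = (6.07% − 3.33%) / 1.7150 = 2.74% / 1.7150 = 1.60%

1.60%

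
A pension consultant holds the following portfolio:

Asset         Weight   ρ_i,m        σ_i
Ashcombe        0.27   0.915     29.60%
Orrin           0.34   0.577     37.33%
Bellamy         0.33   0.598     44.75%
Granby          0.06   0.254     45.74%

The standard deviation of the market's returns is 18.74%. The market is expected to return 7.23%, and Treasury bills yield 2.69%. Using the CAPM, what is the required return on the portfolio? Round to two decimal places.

8.54%

β_Ashcombe = 0.915 × 29.60% / 18.74% = 1.4453
β_Orrin = 0.577 × 37.33% / 18.74% = 1.1494
β_Bellamy = 0.598 × 44.75% / 18.74% = 1.4280
β_Granby = 0.254 × 45.74% / 18.74% = 0.6200
β_P = Σ w_i β_i = 0.27×1.4453 + 0.34×1.1494 + 0.33×1.4280 + 0.06×0.6200 = 1.2895
MRP = 7.23% − 2.69% = 4.54%
E(R_P) = R_f + β_P × MRP = 2.69% + 1.2895 × 4.54% = 8.54%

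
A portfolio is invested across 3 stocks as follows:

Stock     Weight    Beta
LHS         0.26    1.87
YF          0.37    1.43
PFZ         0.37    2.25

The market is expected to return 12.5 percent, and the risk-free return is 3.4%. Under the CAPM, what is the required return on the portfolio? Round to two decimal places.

20.21%

β_P = Σ w_i β_i = 0.26×1.87 + 0.37×1.43 + 0.37×2.25 = 1.8478
MRP = 12.5% − 3.4% = 9.10%
E(R_P) = R_f + β_P × MRP = 3.4% + 1.8478 × 9.1% = 20.21%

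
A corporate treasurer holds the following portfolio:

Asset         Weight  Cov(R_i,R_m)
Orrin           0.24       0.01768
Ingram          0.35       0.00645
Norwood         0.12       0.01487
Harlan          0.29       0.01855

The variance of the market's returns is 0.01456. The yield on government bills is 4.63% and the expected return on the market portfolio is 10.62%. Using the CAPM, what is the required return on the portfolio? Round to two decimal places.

10.25%

β_Orrin = 0.01768 / 0.01456 = 1.2143
β_Ingram = 0.00645 / 0.01456 = 0.4430
β_Norwood = 0.01487 / 0.01456 = 1.0213
β_Harlan = 0.01855 / 0.01456 = 1.2740
β_P = Σ w_i β_i = 0.24×1.2143 + 0.35×0.4430 + 0.12×1.0213 + 0.29×1.2740 = 0.9385
MRP = 10.62% − 4.63% = 5.99%
E(R_P) = R_f + β_P × MRP = 4.63% + 0.9385 × 5.99% = 10.25%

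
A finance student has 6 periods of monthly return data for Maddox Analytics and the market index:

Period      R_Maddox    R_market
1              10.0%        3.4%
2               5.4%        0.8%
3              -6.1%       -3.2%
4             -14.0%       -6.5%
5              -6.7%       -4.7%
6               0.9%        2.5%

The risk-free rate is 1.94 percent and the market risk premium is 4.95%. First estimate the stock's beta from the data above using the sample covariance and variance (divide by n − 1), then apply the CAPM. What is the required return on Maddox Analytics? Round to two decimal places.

Mean R_i = (10.0 + 5.4 − 6.1 − 14.0 − 6.7 + 0.9) / 6 = -1.7500%
Mean R_m = (3.4 + 0.8 − 3.2 − 6.5 − 4.7 + 2.5) / 6 = -1.2833%
Σ(R_i − R̄_i)(R_m − R̄_m) = 169.1050  ⇒  Cov = 169.1050 / 5 = 33.8210
Σ(R_m − R̄_m)² = 83.1483  ⇒  Var(R_m) = 83.1483 / 5 = 16.6297
β = Cov / Var(R_m) = 33.8210 / 16.6297 = 2.0338
E(R) = R_f + β × MRP = 1.94% + 2.0338 × 4.95% = 12.01%

12.01%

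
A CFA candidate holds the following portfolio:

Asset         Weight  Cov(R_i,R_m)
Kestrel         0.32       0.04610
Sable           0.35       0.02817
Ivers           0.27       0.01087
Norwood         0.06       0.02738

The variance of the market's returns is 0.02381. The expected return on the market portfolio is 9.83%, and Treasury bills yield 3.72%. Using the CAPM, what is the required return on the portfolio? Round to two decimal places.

β_Kestrel = 0.04610 / 0.02381 = 1.9362
β_Sable = 0.02817 / 0.02381 = 1.1831
β_Ivers = 0.01087 / 0.02381 = 0.4565
β_Norwood = 0.02738 / 0.02381 = 1.1499
β_P = Σ w_i β_i = 0.32×1.9362 + 0.35×1.1831 + 0.27×0.4565 + 0.06×1.1499 = 1.2259
MRP = 9.83% − 3.72% = 6.11%
E(R_P) = R_f + β_P × MRP = 3.72% + 1.2259 × 6.11% = 11.21%

11.21%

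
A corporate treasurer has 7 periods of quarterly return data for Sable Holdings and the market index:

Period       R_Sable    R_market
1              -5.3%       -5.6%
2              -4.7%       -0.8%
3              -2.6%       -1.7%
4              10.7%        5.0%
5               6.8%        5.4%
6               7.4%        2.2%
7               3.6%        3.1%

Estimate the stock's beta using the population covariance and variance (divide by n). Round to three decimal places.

Mean R_i = (-5.3 − 4.7 − 2.6 + 10.7 + 6.8 + 7.4 + 3.6) / 7 = 2.2714%
Mean R_m = (-5.6 − 0.8 − 1.7 + 5.0 + 5.4 + 2.2 + 3.1) / 7 = 1.0857%
Σ(R_i − R̄_i)(R_m − R̄_m) = 138.2571  ⇒  Cov = 138.2571 / 7 = 19.7510
Σ(R_m − R̄_m)² = 95.2486  ⇒  Var(R_m) = 95.2486 / 7 = 13.6069
β = Cov / Var(R_m) = 19.7510 / 13.6069 = 1.4515

1.452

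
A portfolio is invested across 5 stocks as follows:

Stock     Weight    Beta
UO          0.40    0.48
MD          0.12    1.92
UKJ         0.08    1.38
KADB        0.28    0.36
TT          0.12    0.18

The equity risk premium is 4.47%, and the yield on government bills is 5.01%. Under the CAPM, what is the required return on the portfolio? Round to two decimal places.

7.94%

β_P = Σ w_i β_i = 0.40×0.48 + 0.12×1.92 + 0.08×1.38 + 0.28×0.36 + 0.12×0.18 = 0.6552
E(R_P) = R_f + β_P × MRP = 5.01% + 0.6552 × 4.47% = 7.94%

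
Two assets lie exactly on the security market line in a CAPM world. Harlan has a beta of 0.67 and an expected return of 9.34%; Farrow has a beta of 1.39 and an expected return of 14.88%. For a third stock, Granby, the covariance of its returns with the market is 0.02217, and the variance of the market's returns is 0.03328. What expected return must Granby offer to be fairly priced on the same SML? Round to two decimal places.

9.31%

MRP = (14.88% − 9.34%) / (1.39 − 0.67) = 7.6944%
R_f = 9.34% − 0.67 × 7.6944% = 4.1848%
β_Granby = Cov / Var(R_m) = 0.02217 / 0.03328 = 0.6662
E(R_Granby) = R_f + β × MRP = 4.1848% + 0.6662 × 7.6944% = 9.31%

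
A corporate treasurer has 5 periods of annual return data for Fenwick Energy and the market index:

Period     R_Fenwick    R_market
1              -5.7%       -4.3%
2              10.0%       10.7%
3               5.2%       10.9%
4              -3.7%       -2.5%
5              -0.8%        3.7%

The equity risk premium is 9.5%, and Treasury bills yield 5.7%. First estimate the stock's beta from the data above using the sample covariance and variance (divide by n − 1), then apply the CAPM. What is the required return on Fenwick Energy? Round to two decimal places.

Mean R_i = (-5.7 + 10.0 + 5.2 − 3.7 − 0.8) / 5 = 1.0000%
Mean R_m = (-4.3 + 10.7 + 10.9 − 2.5 + 3.7) / 5 = 3.7000%
Σ(R_i − R̄_i)(R_m − R̄_m) = 175.9800  ⇒  Cov = 175.9800 / 4 = 43.9950
Σ(R_m − R̄_m)² = 203.2800  ⇒  Var(R_m) = 203.2800 / 4 = 50.8200
β = Cov / Var(R_m) = 43.9950 / 50.8200 = 0.8657
E(R) = R_f + β × MRP = 5.7% + 0.8657 × 9.5% = 13.92%

13.92%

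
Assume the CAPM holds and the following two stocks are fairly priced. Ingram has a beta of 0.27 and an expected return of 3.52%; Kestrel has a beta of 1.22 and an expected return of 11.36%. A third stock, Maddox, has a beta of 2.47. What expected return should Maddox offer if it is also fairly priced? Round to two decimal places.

MRP (SML slope) = (11.36% − 3.52%) / (1.22 − 0.27) = 7.84% / 0.95 = 8.2526%
R_f (intercept) = 3.52% − 0.27 × 8.2526% = 1.2918%
E(R_Maddox) = R_f + β × MRP = 1.2918% + 2.47 × 8.2526% = 21.68%

21.68%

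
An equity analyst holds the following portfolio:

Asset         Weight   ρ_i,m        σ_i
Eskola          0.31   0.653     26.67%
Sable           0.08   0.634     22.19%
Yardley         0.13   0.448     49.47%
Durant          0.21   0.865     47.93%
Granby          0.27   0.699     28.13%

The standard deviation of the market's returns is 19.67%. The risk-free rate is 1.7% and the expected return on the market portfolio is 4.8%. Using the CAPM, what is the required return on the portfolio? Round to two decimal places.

5.39%

β_Eskola = 0.653 × 26.67% / 19.67% = 0.8854
β_Sable = 0.634 × 22.19% / 19.67% = 0.7152
β_Yardley = 0.448 × 49.47% / 19.67% = 1.1267
β_Durant = 0.865 × 47.93% / 19.67% = 2.1078
β_Granby = 0.699 × 28.13% / 19.67% = 0.9996
β_P = Σ w_i β_i = 0.31×0.8854 + 0.08×0.7152 + 0.13×1.1267 + 0.21×2.1078 + 0.27×0.9996 = 1.1907
MRP = 4.8% − 1.7% = 3.10%
E(R_P) = R_f + β_P × MRP = 1.7% + 1.1907 × 3.1% = 5.39%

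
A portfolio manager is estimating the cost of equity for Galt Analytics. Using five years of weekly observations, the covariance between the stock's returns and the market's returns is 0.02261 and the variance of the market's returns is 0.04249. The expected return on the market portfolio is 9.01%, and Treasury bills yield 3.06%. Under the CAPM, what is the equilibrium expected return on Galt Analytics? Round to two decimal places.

β = Cov(R_i, R_m) / Var(R_m) = 0.02261 / 0.04249 = 0.5321
MRP = 9.01% − 3.06% = 5.95%
E(R) = R_f + β × MRP = 3.06% + 0.5321 × 5.95% = 6.23%

6.23%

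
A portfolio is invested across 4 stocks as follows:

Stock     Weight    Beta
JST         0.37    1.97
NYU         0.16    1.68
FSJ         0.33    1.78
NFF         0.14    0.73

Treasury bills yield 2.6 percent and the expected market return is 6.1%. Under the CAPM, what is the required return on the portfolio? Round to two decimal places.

β_P = Σ w_i β_i = 0.37×1.97 + 0.16×1.68 + 0.33×1.78 + 0.14×0.73 = 1.6873
MRP = 6.1% − 2.6% = 3.50%
E(R_P) = R_f + β_P × MRP = 2.6% + 1.6873 × 3.5% = 8.51%

8.51%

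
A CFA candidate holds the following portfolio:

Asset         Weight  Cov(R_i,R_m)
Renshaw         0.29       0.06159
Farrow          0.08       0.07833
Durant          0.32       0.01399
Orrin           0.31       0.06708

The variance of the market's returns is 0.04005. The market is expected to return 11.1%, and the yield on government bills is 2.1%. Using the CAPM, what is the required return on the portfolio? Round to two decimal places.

13.20%

β_Renshaw = 0.06159 / 0.04005 = 1.5378
β_Farrow = 0.07833 / 0.04005 = 1.9558
β_Durant = 0.01399 / 0.04005 = 0.3493
β_Orrin = 0.06708 / 0.04005 = 1.6749
β_P = Σ w_i β_i = 0.29×1.5378 + 0.08×1.9558 + 0.32×0.3493 + 0.31×1.6749 = 1.2334
MRP = 11.1% − 2.1% = 9.00%
E(R_P) = R_f + β_P × MRP = 2.1% + 1.2334 × 9.0% = 13.20%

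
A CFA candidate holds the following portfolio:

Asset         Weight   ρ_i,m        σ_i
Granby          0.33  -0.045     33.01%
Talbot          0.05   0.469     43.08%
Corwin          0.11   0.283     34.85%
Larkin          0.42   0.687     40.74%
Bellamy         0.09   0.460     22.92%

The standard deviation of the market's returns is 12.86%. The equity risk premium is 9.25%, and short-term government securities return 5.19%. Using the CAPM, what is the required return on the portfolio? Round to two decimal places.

β_Granby = -0.045 × 33.01% / 12.86% = -0.1155
β_Talbot = 0.469 × 43.08% / 12.86% = 1.5711
β_Corwin = 0.283 × 34.85% / 12.86% = 0.7669
β_Larkin = 0.687 × 40.74% / 12.86% = 2.1764
β_Bellamy = 0.460 × 22.92% / 12.86% = 0.8198
β_P = Σ w_i β_i = 0.33×-0.1155 + 0.05×1.5711 + 0.11×0.7669 + 0.42×2.1764 + 0.09×0.8198 = 1.1127
E(R_P) = R_f + β_P × MRP = 5.19% + 1.1127 × 9.25% = 15.48%

15.48%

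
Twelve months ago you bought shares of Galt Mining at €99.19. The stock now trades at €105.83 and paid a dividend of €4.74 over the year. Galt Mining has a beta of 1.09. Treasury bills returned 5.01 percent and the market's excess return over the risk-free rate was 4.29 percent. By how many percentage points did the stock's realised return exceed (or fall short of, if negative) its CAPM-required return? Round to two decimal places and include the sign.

Realised HPR = (P1 + D1 − P0) / P0 = (105.83 + 4.74 − 99.19) / 99.19 = 11.38 / 99.19 = 11.4729%
CAPM required = R_f + β·MRP = 5.01% + 1.09 × 4.29% = 9.6861%
α = realised − required = 11.4729% − 9.6861% = +1.79%

+1.79%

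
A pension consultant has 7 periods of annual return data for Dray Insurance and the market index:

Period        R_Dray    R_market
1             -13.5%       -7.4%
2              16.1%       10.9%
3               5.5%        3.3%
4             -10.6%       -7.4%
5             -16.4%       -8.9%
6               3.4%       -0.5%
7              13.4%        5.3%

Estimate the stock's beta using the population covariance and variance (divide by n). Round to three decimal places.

1.705

Mean R_i = (-13.5 + 16.1 + 5.5 − 10.6 − 16.4 + 3.4 + 13.4) / 7 = -0.3000%
Mean R_m = (-7.4 + 10.9 + 3.3 − 7.4 − 8.9 − 0.5 + 5.3) / 7 = -0.6714%
Σ(R_i − R̄_i)(R_m − R̄_m) = 585.8500  ⇒  Cov = 585.8500 / 7 = 83.6929
Σ(R_m − R̄_m)² = 343.6143  ⇒  Var(R_m) = 343.6143 / 7 = 49.0878
β = Cov / Var(R_m) = 83.6929 / 49.0878 = 1.7050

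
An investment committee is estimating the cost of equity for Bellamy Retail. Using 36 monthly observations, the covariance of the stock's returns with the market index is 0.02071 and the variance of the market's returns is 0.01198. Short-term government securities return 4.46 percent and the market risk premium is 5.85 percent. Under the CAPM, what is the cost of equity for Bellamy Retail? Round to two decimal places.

14.57%

β = Cov(R_i, R_m) / Var(R_m) = 0.02071 / 0.01198 = 1.7287
E(R) = R_f + β × MRP = 4.46% + 1.7287 × 5.85% = 14.57%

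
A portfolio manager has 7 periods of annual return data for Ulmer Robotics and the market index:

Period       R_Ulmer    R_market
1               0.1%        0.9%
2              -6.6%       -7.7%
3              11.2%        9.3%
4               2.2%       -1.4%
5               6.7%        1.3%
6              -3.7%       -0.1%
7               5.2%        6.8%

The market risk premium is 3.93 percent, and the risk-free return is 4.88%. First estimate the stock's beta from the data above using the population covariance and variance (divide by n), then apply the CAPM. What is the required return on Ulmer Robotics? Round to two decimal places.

Mean R_i = (0.1 − 6.6 + 11.2 + 2.2 + 6.7 − 3.7 + 5.2) / 7 = 2.1571%
Mean R_m = (0.9 − 7.7 + 9.3 − 1.4 + 1.3 − 0.1 + 6.8) / 7 = 1.3000%
Σ(R_i − R̄_i)(R_m − R̄_m) = 176.8000  ⇒  Cov = 176.8000 / 7 = 25.2571
Σ(R_m − R̄_m)² = 184.6600  ⇒  Var(R_m) = 184.6600 / 7 = 26.3800
β = Cov / Var(R_m) = 25.2571 / 26.3800 = 0.9574
E(R) = R_f + β × MRP = 4.88% + 0.9574 × 3.93% = 8.64%

8.64%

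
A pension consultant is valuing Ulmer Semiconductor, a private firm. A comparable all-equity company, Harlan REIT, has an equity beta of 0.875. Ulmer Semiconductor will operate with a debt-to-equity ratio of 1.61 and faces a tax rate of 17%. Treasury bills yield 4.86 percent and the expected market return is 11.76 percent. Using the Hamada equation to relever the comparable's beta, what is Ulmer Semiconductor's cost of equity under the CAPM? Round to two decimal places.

18.97%

β_L = β_U × [1 + (1 − t)(D/E)] = 0.875 × [1 + (1 − 0.17) × 1.61]
    = 0.875 × [1 + 0.83 × 1.61] = 0.875 × 2.3363 = 2.0443
MRP = 11.76% − 4.86% = 6.90%
E(R) = R_f + β_L × MRP = 4.86% + 2.0443 × 6.90% = 18.97%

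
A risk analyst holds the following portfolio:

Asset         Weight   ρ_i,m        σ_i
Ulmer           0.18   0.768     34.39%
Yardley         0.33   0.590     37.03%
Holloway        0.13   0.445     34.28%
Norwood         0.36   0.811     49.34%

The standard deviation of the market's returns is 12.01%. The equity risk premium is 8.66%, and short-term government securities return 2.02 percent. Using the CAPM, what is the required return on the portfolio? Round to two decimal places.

22.46%

β_Ulmer = 0.768 × 34.39% / 12.01% = 2.1991
β_Yardley = 0.590 × 37.03% / 12.01% = 1.8191
β_Holloway = 0.445 × 34.28% / 12.01% = 1.2702
β_Norwood = 0.811 × 49.34% / 12.01% = 3.3318
β_P = Σ w_i β_i = 0.18×2.1991 + 0.33×1.8191 + 0.13×1.2702 + 0.36×3.3318 = 2.3607
E(R_P) = R_f + β_P × MRP = 2.02% + 2.3607 × 8.66% = 22.46%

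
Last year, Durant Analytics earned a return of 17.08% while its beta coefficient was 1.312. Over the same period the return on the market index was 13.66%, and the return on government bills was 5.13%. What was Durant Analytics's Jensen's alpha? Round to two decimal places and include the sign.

+0.76%

Market excess return = 13.66% − 5.13% = 8.53%
CAPM benchmark = R_f + β(R_m − R_f) = 5.13% + 1.312 × 8.53% = 16.32136%
α = actual − benchmark = 17.08% − 16.32136% = +0.76%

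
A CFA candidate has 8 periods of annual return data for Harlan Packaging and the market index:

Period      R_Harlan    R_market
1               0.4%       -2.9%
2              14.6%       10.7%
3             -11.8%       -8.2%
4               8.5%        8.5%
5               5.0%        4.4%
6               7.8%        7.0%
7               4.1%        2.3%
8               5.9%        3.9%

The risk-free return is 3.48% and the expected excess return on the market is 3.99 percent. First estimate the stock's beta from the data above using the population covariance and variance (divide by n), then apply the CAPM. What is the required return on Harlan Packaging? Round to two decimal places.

Mean R_i = (0.4 + 14.6 − 11.8 + 8.5 + 5.0 + 7.8 + 4.1 + 5.9) / 8 = 4.3125%
Mean R_m = (-2.9 + 10.7 − 8.2 + 8.5 + 4.4 + 7.0 + 2.3 + 3.9) / 8 = 3.2125%
Σ(R_i − R̄_i)(R_m − R̄_m) = 322.2788  ⇒  Cov = 322.2788 / 8 = 40.2849
Σ(R_m − R̄_m)² = 268.6888  ⇒  Var(R_m) = 268.6888 / 8 = 33.5861
β = Cov / Var(R_m) = 40.2849 / 33.5861 = 1.1995
E(R) = R_f + β × MRP = 3.48% + 1.1995 × 3.99% = 8.27%

8.27%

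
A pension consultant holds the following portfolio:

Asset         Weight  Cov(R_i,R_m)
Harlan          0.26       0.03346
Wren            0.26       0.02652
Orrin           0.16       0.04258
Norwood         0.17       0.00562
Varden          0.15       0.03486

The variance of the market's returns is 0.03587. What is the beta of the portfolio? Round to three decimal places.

β_Harlan = 0.03346 / 0.03587 = 0.9328
β_Wren = 0.02652 / 0.03587 = 0.7393
β_Orrin = 0.04258 / 0.03587 = 1.1871
β_Norwood = 0.00562 / 0.03587 = 0.1567
β_Varden = 0.03486 / 0.03587 = 0.9718
β_P = Σ w_i β_i = 0.26×0.9328 + 0.26×0.7393 + 0.16×1.1871 + 0.17×0.1567 + 0.15×0.9718 = 0.7971

0.797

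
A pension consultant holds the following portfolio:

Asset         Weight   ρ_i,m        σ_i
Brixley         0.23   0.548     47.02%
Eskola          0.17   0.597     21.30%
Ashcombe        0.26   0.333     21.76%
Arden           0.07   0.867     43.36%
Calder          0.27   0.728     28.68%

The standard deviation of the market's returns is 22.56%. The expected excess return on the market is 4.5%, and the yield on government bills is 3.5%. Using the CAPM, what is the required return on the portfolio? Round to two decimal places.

β_Brixley = 0.548 × 47.02% / 22.56% = 1.1422
β_Eskola = 0.597 × 21.30% / 22.56% = 0.5637
β_Ashcombe = 0.333 × 21.76% / 22.56% = 0.3212
β_Arden = 0.867 × 43.36% / 22.56% = 1.6664
β_Calder = 0.728 × 28.68% / 22.56% = 0.9255
β_P = Σ w_i β_i = 0.23×1.1422 + 0.17×0.5637 + 0.26×0.3212 + 0.07×1.6664 + 0.27×0.9255 = 0.8086
E(R_P) = R_f + β_P × MRP = 3.5% + 0.8086 × 4.5% = 7.14%

7.14%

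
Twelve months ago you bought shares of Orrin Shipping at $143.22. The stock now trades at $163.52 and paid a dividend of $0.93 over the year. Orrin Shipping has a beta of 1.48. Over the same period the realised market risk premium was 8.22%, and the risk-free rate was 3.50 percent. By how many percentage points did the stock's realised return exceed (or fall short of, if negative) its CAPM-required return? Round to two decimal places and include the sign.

-0.84%

Realised HPR = (P1 + D1 − P0) / P0 = (163.52 + 0.93 − 143.22) / 143.22 = 21.23 / 143.22 = 14.8233%
CAPM required = R_f + β·MRP = 3.50% + 1.48 × 8.22% = 15.6656%
α = realised − required = 14.8233% − 15.6656% = -0.84%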